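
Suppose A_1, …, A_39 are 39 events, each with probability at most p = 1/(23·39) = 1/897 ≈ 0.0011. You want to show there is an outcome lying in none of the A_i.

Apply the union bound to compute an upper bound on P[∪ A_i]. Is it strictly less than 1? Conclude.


Union bound: P[∪_{i=1}^{39} A_i] ≤ Σ_i P[A_i] ≤ 39·p = 39·(1/897) = 1/23.
Numerically: 1/23 ≈ 0.0435.
Is 1/23 < 1? YES.
Since P[∪ A_i] ≤ 1/23 < 1, the complement has P[∩ A_i^c] ≥ 1 − 1/23 = 22/23 > 0, so some outcome avoids every A_i.

39·p = 1/23 ≈ 0.0435; existence CERTIFIED by the union bound.


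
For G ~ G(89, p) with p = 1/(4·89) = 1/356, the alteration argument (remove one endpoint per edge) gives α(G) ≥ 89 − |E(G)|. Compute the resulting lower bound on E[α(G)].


E[|E(G)|] = C(89, 2)·p = 3916 · (1/356) = 11.
E[α(G)] ≥ n − E[|E(G)|] = 89 − 11 = 78.
Numerically: ≈ 78.00000.
(This is only a lower bound; the true E[α(G)] may be larger.)

E[α(G)] ≥ 78 ≈ 78.00000.


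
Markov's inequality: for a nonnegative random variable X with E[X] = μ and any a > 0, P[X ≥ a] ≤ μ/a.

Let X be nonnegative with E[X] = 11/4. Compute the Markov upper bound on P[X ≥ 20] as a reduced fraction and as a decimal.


μ = E[X] = 11/4, a = 20.
Markov: P[X ≥ 20] ≤ μ/a = (11/4)/20 = 11/80.
Numerically: ≈ 0.138.
(Since a = 20 > μ = 2.750, the bound 11/80 is < 1 and informative.)

P[X ≥ 20] ≤ 11/80 ≈ 0.138.


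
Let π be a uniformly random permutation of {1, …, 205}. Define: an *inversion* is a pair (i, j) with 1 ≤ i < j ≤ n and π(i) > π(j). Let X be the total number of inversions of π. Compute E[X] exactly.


Write X = Σ X_I over the C(205, 2) = 20910 pairs i < j, with X_I the indicator of one inversion.
There are 20910 indicators.
For each fixed pair i < j, the values π(i) and π(j) are two distinct elements of {1, …, 205} in uniformly random order; by symmetry P[π(i) > π(j)] = 1/2.
By linearity: E[X] = 20910 · (1/2) = C(205, 2) · (1/2) = 20910/2 = 10455 ≈ 10455.000000.

E[X] = 10455 = 10455.000000.


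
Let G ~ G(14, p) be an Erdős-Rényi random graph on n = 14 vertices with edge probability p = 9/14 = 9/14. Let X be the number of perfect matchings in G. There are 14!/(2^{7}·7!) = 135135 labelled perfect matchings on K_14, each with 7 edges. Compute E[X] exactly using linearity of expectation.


K_14 has 14!/(2^{7}·7!) = 135135 labelled perfect matchings.
For each such perfect matching H, let X_H = 1 if all 7 edges of H are present in G. Then P[X_H = 1] = p^{7} = (9/14)^{7} = 4782969/105413504.
Summing the indicators: E[X] = Σ_H E[X_H] = 135135 · p^{7} = 135135 · 4782969/105413504 = 92335216545/15059072.
Numerically: E[X] ≈ 6131.53.

E[X] = 135135 · (9/14)^{7} = 92335216545/15059072 ≈ 6131.53.


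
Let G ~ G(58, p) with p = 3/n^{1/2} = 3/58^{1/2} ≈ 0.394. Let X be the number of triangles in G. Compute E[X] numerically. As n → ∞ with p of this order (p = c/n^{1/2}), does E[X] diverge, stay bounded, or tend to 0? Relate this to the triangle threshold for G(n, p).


Number of potential triangles: C(58, 3) = 30856.
Each occurs with probability p³ ≈ (0.394)³ ≈ 6.11254e-02.
By linearity: E[X] = C(58, 3)·p³ ≈ 30856 · 6.11254e-02 ≈ 1886.086.
Since α = 1/2 < 1, p = c/n^{1/2} ≫ 1/n is above the triangle threshold p ~ 1/n. Asymptotically E[X] ~ (c³/6)·n^{3(1−α)} = (3³/6)·n^{1.5} → ∞; triangles are abundant w.h.p.

E[X] ≈ 1886.086; in regime p = Θ(1/n^{1/2}) E[X] diverges (above the triangle threshold p ~ 1/n).


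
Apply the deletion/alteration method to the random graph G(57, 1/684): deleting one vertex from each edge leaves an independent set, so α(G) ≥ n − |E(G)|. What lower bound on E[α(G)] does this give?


E[|E(G)|] = C(57, 2)·p = 1596 · (1/684) = 7/3.
E[α(G)] ≥ n − E[|E(G)|] = 57 − 7/3 = 164/3.
Numerically: ≈ 54.666667.
(This is only a lower bound; the true E[α(G)] may be larger.)

E[α(G)] ≥ 164/3 ≈ 54.666667.


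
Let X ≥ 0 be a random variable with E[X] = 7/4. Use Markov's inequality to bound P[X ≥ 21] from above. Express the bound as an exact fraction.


μ = E[X] = 7/4, a = 21.
Markov: P[X ≥ 21] ≤ μ/a = (7/4)/21 = 1/12.
Numerically: ≈ 0.083333.
(Since a = 21 > μ = 1.750000, the bound 1/12 is < 1 and informative.)

P[X ≥ 21] ≤ 1/12 ≈ 0.083333.


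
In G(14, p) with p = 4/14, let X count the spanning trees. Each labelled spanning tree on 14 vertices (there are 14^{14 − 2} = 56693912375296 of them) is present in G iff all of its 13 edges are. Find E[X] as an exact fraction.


K_14 has 14^{14 − 2} = 56693912375296 labelled spanning trees.
For each such spanning tree H, let X_H = 1 if all 13 edges of H are present in G. Then P[X_H = 1] = p^{13} = (2/7)^{13} = 8192/96889010407.
By linearity: E[X] = Σ_H E[X_H] = 56693912375296 · p^{13} = 56693912375296 · 8192/96889010407 = 33554432/7.
Numerically: E[X] ≈ 4.79e+06.

E[X] = 56693912375296 · (2/7)^{13} = 33554432/7 ≈ 4.79e+06.


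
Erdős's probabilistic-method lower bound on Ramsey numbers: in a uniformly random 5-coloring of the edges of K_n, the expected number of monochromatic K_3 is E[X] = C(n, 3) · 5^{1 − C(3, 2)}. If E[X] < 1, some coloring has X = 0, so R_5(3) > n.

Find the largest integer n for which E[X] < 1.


We need C(n, 3) · 5^{1 − 3} < 1, i.e. C(n, 3) < 5^{3 − 1} = 25.
Check values of n near the boundary:
  n = 3: C(3, 3) = 1; 1 < 25? YES
  n = 4: C(4, 3) = 4; 4 < 25? YES
  n = 5: C(5, 3) = 10; 10 < 25? YES
  n = 6: C(6, 3) = 20; 20 < 25? YES
  n = 7: C(7, 3) = 35; 35 < 25? NO
The largest n with C(n, 3) < 25 is n = 6 (where E[X] = 4/5 ≈ 0.8000). Hence R_5(3) > 6, i.e. R_5(3) ≥ 7.

Largest n = 6; hence R_5(3) > 6.


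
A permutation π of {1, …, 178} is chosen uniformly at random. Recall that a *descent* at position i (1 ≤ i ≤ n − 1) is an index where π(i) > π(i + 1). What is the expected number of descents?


Write X = Σ X_I over i = 1, …, 177, with X_I the indicator of one descent.
There are 177 indicators.
For each fixed i, the pair (π(i), π(i+1)) is a uniformly random ordered pair of distinct values from {1, …, 178}; by symmetry P[π(i) > π(i+1)] = 1/2.
By linearity: E[X] = 177 · (1/2) = (178 − 1) · (1/2) = 177/2 ≈ 88.5000.

E[X] = 177/2 = 88.5000.


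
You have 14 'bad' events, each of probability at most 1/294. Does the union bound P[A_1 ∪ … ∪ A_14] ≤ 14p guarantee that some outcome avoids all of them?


Union bound: P[∪_{i=1}^{14} A_i] ≤ Σ_i P[A_i] ≤ 14·p = 14·(1/294) = 1/21.
Numerically: 1/21 ≈ 0.0476190.
Is 1/21 < 1? YES.
Since P[∪ A_i] ≤ 1/21 < 1, the complement has P[∩ A_i^c] ≥ 1 − 1/21 = 20/21 > 0, so some outcome avoids every A_i.

14·p = 1/21 ≈ 0.0476190; existence CERTIFIED by the union bound.


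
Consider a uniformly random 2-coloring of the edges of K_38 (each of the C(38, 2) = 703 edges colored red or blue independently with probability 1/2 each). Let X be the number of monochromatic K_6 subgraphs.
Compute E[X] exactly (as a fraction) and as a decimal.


Let X = Σ_S X_S over the C(38, 6) = 2760681 subsets S of size 6, where X_S = 1 if the K_6 on S is monochromatic.
For a fixed S, the K_6 on S has C(6, 2) = 15 edges. P[all 15 edges red] = (1/2)^15, and likewise for blue, so P[monochromatic] = 2·(1/2)^15 = 2^{1 − 15} = 1/16384.
By linearity of expectation: E[X] = C(38, 6) · 2^{1 − 15} = 2760681 · 1/16384 = 2760681/16384.
Numerically: E[X] ≈ 168.49860.

E[X] = C(38,6)·2^(1−C(6,2)) = 2760681/16384 ≈ 168.49860.


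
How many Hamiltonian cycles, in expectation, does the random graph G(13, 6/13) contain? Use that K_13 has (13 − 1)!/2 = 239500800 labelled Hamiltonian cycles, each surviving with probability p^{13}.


K_13 has (13 − 1)!/2 = 239500800 labelled Hamiltonian cycles.
For each such Hamiltonian cycle H, let X_H = 1 if all 13 edges of H are present in G. Then P[X_H = 1] = p^{13} = (6/13)^{13} = 13060694016/302875106592253.
By linearity of expectation: E[X] = Σ_H E[X_H] = 239500800 · p^{13} = 239500800 · 13060694016/302875106592253 = 3128046665387212800/302875106592253.
Numerically: E[X] ≈ 10328.

E[X] = 239500800 · (6/13)^{13} = 3128046665387212800/302875106592253 ≈ 10328.


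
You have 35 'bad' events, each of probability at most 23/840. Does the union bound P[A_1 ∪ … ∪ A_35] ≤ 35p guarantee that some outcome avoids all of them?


Union bound: P[∪_{i=1}^{35} A_i] ≤ Σ_i P[A_i] ≤ 35·p = 35·(23/840) = 23/24.
Numerically: 23/24 ≈ 0.95833.
Is 23/24 < 1? YES.
Since P[∪ A_i] ≤ 23/24 < 1, the complement has P[∩ A_i^c] ≥ 1 − 23/24 = 1/24 > 0, so some outcome avoids every A_i.

35·p = 23/24 ≈ 0.95833; existence CERTIFIED by the union bound.


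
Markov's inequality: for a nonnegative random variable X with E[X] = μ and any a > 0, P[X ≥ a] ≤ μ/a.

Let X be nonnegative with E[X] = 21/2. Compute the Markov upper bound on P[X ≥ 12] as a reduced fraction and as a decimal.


μ = E[X] = 21/2, a = 12.
Markov: P[X ≥ 12] ≤ μ/a = (21/2)/12 = 7/8.
Numerically: ≈ 0.875000.
(Since a = 12 > μ = 10.500000, the bound 7/8 is < 1 and informative.)

P[X ≥ 12] ≤ 7/8 ≈ 0.875000.


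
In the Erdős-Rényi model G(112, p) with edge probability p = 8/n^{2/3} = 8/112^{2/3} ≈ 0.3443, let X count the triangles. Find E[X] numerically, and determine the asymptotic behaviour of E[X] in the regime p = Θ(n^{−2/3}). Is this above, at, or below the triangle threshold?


Number of potential triangles: C(112, 3) = 227920.
Each occurs with probability p³ ≈ (0.3443)³ ≈ 4.081633e-02.
By linearity: E[X] = C(112, 3)·p³ ≈ 227920 · 4.081633e-02 ≈ 9302.8571.
Since α = 2/3 < 1, p = c/n^{2/3} ≫ 1/n is above the triangle threshold p ~ 1/n. Asymptotically E[X] ~ (c³/6)·n^{3(1−α)} = (8³/6)·n^{1} → ∞; triangles are abundant w.h.p.

E[X] ≈ 9302.8571; in regime p = Θ(1/n^{2/3}) E[X] diverges (above the triangle threshold p ~ 1/n).


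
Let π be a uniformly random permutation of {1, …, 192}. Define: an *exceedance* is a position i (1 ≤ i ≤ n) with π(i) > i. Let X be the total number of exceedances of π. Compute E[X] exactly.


Write X = Σ_{i=1}^{192} X_i, where X_i = 1_{π(i) > i}.
For each fixed i, π(i) is uniform over {1, …, 192} (marginal of a uniform permutation), so P[π(i) > i] = (n − i)/n. Summing: Σ_{i=1}^{192} (n − i)/n = (0 + 1 + … + 191)/192 = 192(192 − 1)/(2·192) = (192 − 1)/2.
Hence E[X] = Σ_{i=1}^{192} (192 − i)/192 = 191/2 ≈ 95.50000.

E[X] = 191/2 = 95.50000.


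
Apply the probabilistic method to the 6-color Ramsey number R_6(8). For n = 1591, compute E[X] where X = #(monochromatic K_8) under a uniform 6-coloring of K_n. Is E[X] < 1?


E[X] = C(1591, 8) · 6^{1 − 28} = 1000427749141189953870 · 6^{−27} = 1000427749141189953870/1023490369077469249536.
As a reduced fraction: E[X] = 55579319396732775215/56860576059859402752 ≈ 0.9774667.
Is E[X] < 1? YES.
Since E[X] < 1, there exists a 6-coloring of K_{1591} with no monochromatic K_8; hence R_6(8) > 1591.

E[X] = 55579319396732775215/56860576059859402752 ≈ 0.9774667; E[X] < 1, so R_6(8) > 1591.


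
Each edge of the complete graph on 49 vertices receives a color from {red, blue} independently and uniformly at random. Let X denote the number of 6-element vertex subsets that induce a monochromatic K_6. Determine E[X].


Let X = Σ_S X_S over the C(49, 6) = 13983816 subsets S of size 6, where X_S = 1 if the K_6 on S is monochromatic.
For a fixed S, the K_6 on S has C(6, 2) = 15 edges. P[all 15 edges red] = (1/2)^15, and likewise for blue, so P[monochromatic] = 2·(1/2)^15 = 2^{1 − 15} = 1/16384.
Summing: E[X] = C(49, 6) · 2^{1 − 15} = 13983816 · 1/16384 = 1747977/2048.
Numerically: E[X] ≈ 853.5044.

E[X] = C(49,6)·2^(1−C(6,2)) = 1747977/2048 ≈ 853.5044.


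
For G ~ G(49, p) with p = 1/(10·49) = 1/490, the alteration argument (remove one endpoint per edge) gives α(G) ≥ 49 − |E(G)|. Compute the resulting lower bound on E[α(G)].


E[|E(G)|] = C(49, 2)·p = 1176 · (1/490) = 12/5.
E[α(G)] ≥ n − E[|E(G)|] = 49 − 12/5 = 233/5.
Numerically: ≈ 46.6000.
(This is only a lower bound; the true E[α(G)] may be larger.)

E[α(G)] ≥ 233/5 ≈ 46.6000.


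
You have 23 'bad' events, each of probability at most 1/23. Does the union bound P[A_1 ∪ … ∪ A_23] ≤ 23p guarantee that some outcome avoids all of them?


Union bound: P[∪_{i=1}^{23} A_i] ≤ Σ_i P[A_i] ≤ 23·p = 23·(1/23) = 1.
Numerically: 1 ≈ 1.0000000.
Is 1 < 1? NO.
Since the bound 1 is ≥ 1, the union bound is uninformative here; it does NOT by itself certify existence.

23·p = 1 ≈ 1.0000000; existence NOT certified by the union bound.


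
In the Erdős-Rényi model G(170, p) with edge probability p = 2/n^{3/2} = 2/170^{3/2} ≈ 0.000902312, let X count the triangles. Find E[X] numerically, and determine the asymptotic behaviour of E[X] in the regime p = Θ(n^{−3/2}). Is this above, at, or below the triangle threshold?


Number of potential triangles: C(170, 3) = 804440.
Each occurs with probability p³ ≈ (0.000902312)³ ≈ 7.34631998e-10.
By linearity: E[X] = C(170, 3)·p³ ≈ 804440 · 7.34631998e-10 ≈ 0.000591.
Since α = 3/2 > 1, p = c/n^{3/2} = o(1/n) is below the triangle threshold p ~ 1/n. Asymptotically E[X] ~ (c³/6)·n^{3(1−α)} = (2³/6)·n^{-1.5} → 0, so by Markov's inequality G has no triangles w.h.p.

E[X] ≈ 0.000591; in regime p = Θ(1/n^{3/2}) E[X] tends to 0 (below the triangle threshold p ~ 1/n).


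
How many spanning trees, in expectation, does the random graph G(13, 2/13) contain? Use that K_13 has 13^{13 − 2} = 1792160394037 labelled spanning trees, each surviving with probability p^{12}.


K_13 has 13^{13 − 2} = 1792160394037 labelled spanning trees.
For each such spanning tree H, let X_H = 1 if all 12 edges of H are present in G. Then P[X_H = 1] = p^{12} = (2/13)^{12} = 4096/23298085122481.
By linearity of expectation: E[X] = Σ_H E[X_H] = 1792160394037 · p^{12} = 1792160394037 · 4096/23298085122481 = 4096/13.
Numerically: E[X] ≈ 315.1.

E[X] = 1792160394037 · (2/13)^{12} = 4096/13 ≈ 315.1.


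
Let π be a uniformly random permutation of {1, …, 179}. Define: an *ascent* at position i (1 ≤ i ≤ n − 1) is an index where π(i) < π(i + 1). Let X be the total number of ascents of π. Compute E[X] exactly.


Write X = Σ X_I over i = 1, …, 178, with X_I the indicator of one ascent.
There are 178 indicators.
For each fixed i, the pair (π(i), π(i+1)) is a uniformly random ordered pair of distinct values from {1, …, 179}; by symmetry P[π(i) < π(i+1)] = 1/2.
By linearity: E[X] = 178 · (1/2) = (179 − 1) · (1/2) = 89 ≈ 89.00000.

E[X] = 89 = 89.00000.


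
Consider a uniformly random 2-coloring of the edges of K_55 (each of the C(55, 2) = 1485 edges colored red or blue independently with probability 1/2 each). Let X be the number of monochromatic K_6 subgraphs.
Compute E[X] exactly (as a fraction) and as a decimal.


Let X = Σ_S X_S over the C(55, 6) = 28989675 subsets S of size 6, where X_S = 1 if the K_6 on S is monochromatic.
For a fixed S, the K_6 on S has C(6, 2) = 15 edges. P[all 15 edges red] = (1/2)^15, and likewise for blue, so P[monochromatic] = 2·(1/2)^15 = 2^{1 − 15} = 1/16384.
By linearity: E[X] = C(55, 6) · 2^{1 − 15} = 28989675 · 1/16384 = 28989675/16384.
Numerically: E[X] ≈ 1769.389343.

E[X] = C(55,6)·2^(1−C(6,2)) = 28989675/16384 ≈ 1769.389343.


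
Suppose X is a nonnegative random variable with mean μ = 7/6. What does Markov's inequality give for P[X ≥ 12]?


μ = E[X] = 7/6, a = 12.
Markov: P[X ≥ 12] ≤ μ/a = (7/6)/12 = 7/72.
Numerically: ≈ 0.0972.
(Since a = 12 > μ = 1.1667, the bound 7/72 is < 1 and informative.)

P[X ≥ 12] ≤ 7/72 ≈ 0.0972.


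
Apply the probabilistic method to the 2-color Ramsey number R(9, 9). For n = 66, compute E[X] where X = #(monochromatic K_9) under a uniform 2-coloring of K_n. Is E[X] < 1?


E[X] = C(66, 9) · 2^{1 − 36} = 37014131440 · 2^{−35} = 37014131440/34359738368.
As a reduced fraction: E[X] = 2313383215/2147483648 ≈ 1.077253.
Is E[X] < 1? NO.
Since E[X] ≥ 1, the first-moment bound is inconclusive at n = 66; it does NOT by itself certify R(9, 9) > 66.

E[X] = 2313383215/2147483648 ≈ 1.077253; E[X] ≥ 1; first-moment method inconclusive here.


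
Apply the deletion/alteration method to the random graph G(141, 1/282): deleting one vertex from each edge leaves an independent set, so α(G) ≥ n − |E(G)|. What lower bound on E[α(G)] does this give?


E[|E(G)|] = C(141, 2)·p = 9870 · (1/282) = 35.
E[α(G)] ≥ n − E[|E(G)|] = 141 − 35 = 106.
Numerically: ≈ 106.000.
(This is only a lower bound; the true E[α(G)] may be larger.)

E[α(G)] ≥ 106 ≈ 106.000.


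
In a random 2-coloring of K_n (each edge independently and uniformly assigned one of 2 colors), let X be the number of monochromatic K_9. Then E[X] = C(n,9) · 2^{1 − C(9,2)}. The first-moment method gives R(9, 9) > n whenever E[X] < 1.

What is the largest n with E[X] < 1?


We need C(n, 9) · 2^{1 − 36} < 1, i.e. C(n, 9) < 2^{36 − 1} = 34359738368.
Check values of n near the boundary:
  n = 60: C(60, 9) = 14783142660; 14783142660 < 34359738368? YES
  n = 61: C(61, 9) = 17341763505; 17341763505 < 34359738368? YES
  n = 62: C(62, 9) = 20286591270; 20286591270 < 34359738368? YES
  n = 63: C(63, 9) = 23667689815; 23667689815 < 34359738368? YES
  n = 64: C(64, 9) = 27540584512; 27540584512 < 34359738368? YES
  n = 65: C(65, 9) = 31966749880; 31966749880 < 34359738368? YES
  n = 66: C(66, 9) = 37014131440; 37014131440 < 34359738368? NO
  n = 67: C(67, 9) = 42757703560; 42757703560 < 34359738368? NO
  n = 68: C(68, 9) = 49280065120; 49280065120 < 34359738368? NO
The largest n with C(n, 9) < 34359738368 is n = 65 (where E[X] = 3995843735/4294967296 ≈ 0.9303549). Hence R(9, 9) > 65, i.e. R(9, 9) ≥ 66.

Largest n = 65; hence R(9, 9) > 65.


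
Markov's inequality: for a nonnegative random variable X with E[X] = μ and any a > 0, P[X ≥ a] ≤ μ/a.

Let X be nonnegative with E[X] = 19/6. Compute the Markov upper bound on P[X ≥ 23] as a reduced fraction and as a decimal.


μ = E[X] = 19/6, a = 23.
Markov: P[X ≥ 23] ≤ μ/a = (19/6)/23 = 19/138.
Numerically: ≈ 0.1377.
(Since a = 23 > μ = 3.1667, the bound 19/138 is < 1 and informative.)

P[X ≥ 23] ≤ 19/138 ≈ 0.1377.


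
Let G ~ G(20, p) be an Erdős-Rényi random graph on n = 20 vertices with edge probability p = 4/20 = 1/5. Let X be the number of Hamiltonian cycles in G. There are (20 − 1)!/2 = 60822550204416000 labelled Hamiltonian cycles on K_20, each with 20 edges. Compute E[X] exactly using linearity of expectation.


K_20 has (20 − 1)!/2 = 60822550204416000 labelled Hamiltonian cycles.
For each such Hamiltonian cycle H, let X_H = 1 if all 20 edges of H are present in G. Then P[X_H = 1] = p^{20} = (1/5)^{20} = 1/95367431640625.
Summing the indicators: E[X] = Σ_H E[X_H] = 60822550204416000 · p^{20} = 60822550204416000 · 1/95367431640625 = 486580401635328/762939453125.
Numerically: E[X] ≈ 638.

E[X] = 60822550204416000 · (1/5)^{20} = 486580401635328/762939453125 ≈ 638.


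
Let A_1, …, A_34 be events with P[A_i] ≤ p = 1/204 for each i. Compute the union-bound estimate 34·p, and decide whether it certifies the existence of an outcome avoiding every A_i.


Union bound: P[∪_{i=1}^{34} A_i] ≤ Σ_i P[A_i] ≤ 34·p = 34·(1/204) = 1/6.
Numerically: 1/6 ≈ 0.1666667.
Is 1/6 < 1? YES.
Since P[∪ A_i] ≤ 1/6 < 1, the complement has P[∩ A_i^c] ≥ 1 − 1/6 = 5/6 > 0, so some outcome avoids every A_i.

34·p = 1/6 ≈ 0.1666667; existence CERTIFIED by the union bound.


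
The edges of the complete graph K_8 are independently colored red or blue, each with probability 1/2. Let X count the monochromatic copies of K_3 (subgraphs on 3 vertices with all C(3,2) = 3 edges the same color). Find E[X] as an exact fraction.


Let X = Σ_S X_S over the C(8, 3) = 56 subsets S of size 3, where X_S = 1 if the K_3 on S is monochromatic.
For a fixed S, the K_3 on S has C(3, 2) = 3 edges. P[all 3 edges red] = (1/2)^3, and likewise for blue, so P[monochromatic] = 2·(1/2)^3 = 2^{1 − 3} = 1/4.
Summing: E[X] = C(8, 3) · 2^{1 − 3} = 56 · 1/4 = 14.
Numerically: E[X] ≈ 14.000000.

E[X] = C(8,3)·2^(1−C(3,2)) = 14 ≈ 14.000000.


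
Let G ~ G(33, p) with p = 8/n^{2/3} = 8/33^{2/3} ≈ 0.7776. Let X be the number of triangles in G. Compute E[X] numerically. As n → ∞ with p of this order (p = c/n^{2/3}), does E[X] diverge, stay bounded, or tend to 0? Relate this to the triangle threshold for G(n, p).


Number of potential triangles: C(33, 3) = 5456.
Each occurs with probability p³ ≈ (0.7776)³ ≈ 4.701561e-01.
By linearity: E[X] = C(33, 3)·p³ ≈ 5456 · 4.701561e-01 ≈ 2565.1717.
Since α = 2/3 < 1, p = c/n^{2/3} ≫ 1/n is above the triangle threshold p ~ 1/n. Asymptotically E[X] ~ (c³/6)·n^{3(1−α)} = (8³/6)·n^{1} → ∞; triangles are abundant w.h.p.

E[X] ≈ 2565.1717; in regime p = Θ(1/n^{2/3}) E[X] diverges (above the triangle threshold p ~ 1/n).


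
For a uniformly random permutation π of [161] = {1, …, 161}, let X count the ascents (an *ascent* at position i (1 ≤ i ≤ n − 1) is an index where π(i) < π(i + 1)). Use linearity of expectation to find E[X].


Write X = Σ X_I over i = 1, …, 160, with X_I the indicator of one ascent.
There are 160 indicators.
For each fixed i, the pair (π(i), π(i+1)) is a uniformly random ordered pair of distinct values from {1, …, 161}; by symmetry P[π(i) < π(i+1)] = 1/2.
By linearity: E[X] = 160 · (1/2) = (161 − 1) · (1/2) = 80 ≈ 80.0000.

E[X] = 80 = 80.0000.


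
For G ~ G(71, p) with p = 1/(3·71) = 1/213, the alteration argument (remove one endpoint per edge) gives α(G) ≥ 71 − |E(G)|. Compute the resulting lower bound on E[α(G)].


E[|E(G)|] = C(71, 2)·p = 2485 · (1/213) = 35/3.
E[α(G)] ≥ n − E[|E(G)|] = 71 − 35/3 = 178/3.
Numerically: ≈ 59.3333.
(This is only a lower bound; the true E[α(G)] may be larger.)

E[α(G)] ≥ 178/3 ≈ 59.3333.


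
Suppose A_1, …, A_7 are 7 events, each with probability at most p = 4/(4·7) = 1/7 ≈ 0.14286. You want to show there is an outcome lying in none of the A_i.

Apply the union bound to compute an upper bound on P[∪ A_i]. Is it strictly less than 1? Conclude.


Union bound: P[∪_{i=1}^{7} A_i] ≤ Σ_i P[A_i] ≤ 7·p = 7·(1/7) = 1.
Numerically: 1 ≈ 1.00000.
Is 1 < 1? NO.
Since the bound 1 is ≥ 1, the union bound is uninformative here; it does NOT by itself certify existence.

7·p = 1 ≈ 1.00000; existence NOT certified by the union bound.


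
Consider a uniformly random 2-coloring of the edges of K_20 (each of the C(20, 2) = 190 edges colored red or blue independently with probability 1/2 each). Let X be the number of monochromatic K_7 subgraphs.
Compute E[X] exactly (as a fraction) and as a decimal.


Let X = Σ_S X_S over the C(20, 7) = 77520 subsets S of size 7, where X_S = 1 if the K_7 on S is monochromatic.
For a fixed S, the K_7 on S has C(7, 2) = 21 edges. P[all 21 edges red] = (1/2)^21, and likewise for blue, so P[monochromatic] = 2·(1/2)^21 = 2^{1 − 21} = 1/1048576.
By linearity: E[X] = C(20, 7) · 2^{1 − 21} = 77520 · 1/1048576 = 4845/65536.
Numerically: E[X] ≈ 0.07393.

E[X] = C(20,7)·2^(1−C(7,2)) = 4845/65536 ≈ 0.07393.


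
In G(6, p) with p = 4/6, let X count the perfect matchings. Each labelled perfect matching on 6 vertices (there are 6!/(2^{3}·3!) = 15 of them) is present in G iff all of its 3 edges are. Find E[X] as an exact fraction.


K_6 has 6!/(2^{3}·3!) = 15 labelled perfect matchings.
For each such perfect matching H, let X_H = 1 if all 3 edges of H are present in G. Then P[X_H = 1] = p^{3} = (2/3)^{3} = 8/27.
By linearity of expectation: E[X] = Σ_H E[X_H] = 15 · p^{3} = 15 · 8/27 = 40/9.
Numerically: E[X] ≈ 4.44.

E[X] = 15 · (2/3)^{3} = 40/9 ≈ 4.44.


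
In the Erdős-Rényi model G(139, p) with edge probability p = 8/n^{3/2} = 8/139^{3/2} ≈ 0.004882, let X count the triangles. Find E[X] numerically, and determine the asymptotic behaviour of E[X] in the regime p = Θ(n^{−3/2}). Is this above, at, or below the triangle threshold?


Number of potential triangles: C(139, 3) = 437989.
Each occurs with probability p³ ≈ (0.004882)³ ≈ 1.163331e-07.
By linearity: E[X] = C(139, 3)·p³ ≈ 437989 · 1.163331e-07 ≈ 0.0510.
Since α = 3/2 > 1, p = c/n^{3/2} = o(1/n) is below the triangle threshold p ~ 1/n. Asymptotically E[X] ~ (c³/6)·n^{3(1−α)} = (8³/6)·n^{-1.5} → 0, so by Markov's inequality G has no triangles w.h.p.

E[X] ≈ 0.0510; in regime p = Θ(1/n^{3/2}) E[X] tends to 0 (below the triangle threshold p ~ 1/n).


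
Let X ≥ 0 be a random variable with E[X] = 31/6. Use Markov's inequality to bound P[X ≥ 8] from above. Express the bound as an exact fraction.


μ = E[X] = 31/6, a = 8.
Markov: P[X ≥ 8] ≤ μ/a = (31/6)/8 = 31/48.
Numerically: ≈ 0.646.
(Since a = 8 > μ = 5.167, the bound 31/48 is < 1 and informative.)

P[X ≥ 8] ≤ 31/48 ≈ 0.646.


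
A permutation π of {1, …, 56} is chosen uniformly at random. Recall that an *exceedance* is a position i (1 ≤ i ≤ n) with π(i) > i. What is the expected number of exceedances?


Write X = Σ_{i=1}^{56} X_i, where X_i = 1_{π(i) > i}.
For each fixed i, π(i) is uniform over {1, …, 56} (marginal of a uniform permutation), so P[π(i) > i] = (n − i)/n. Summing: Σ_{i=1}^{56} (n − i)/n = (0 + 1 + … + 55)/56 = 56(56 − 1)/(2·56) = (56 − 1)/2.
Hence E[X] = Σ_{i=1}^{56} (56 − i)/56 = 55/2 ≈ 27.500.

E[X] = 55/2 = 27.500.


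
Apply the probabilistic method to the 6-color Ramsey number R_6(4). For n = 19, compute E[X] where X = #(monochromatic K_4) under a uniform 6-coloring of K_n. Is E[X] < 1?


E[X] = C(19, 4) · 6^{1 − 6} = 3876 · 6^{−5} = 3876/7776.
As a reduced fraction: E[X] = 323/648 ≈ 0.498457.
Is E[X] < 1? YES.
Since E[X] < 1, there exists a 6-coloring of K_{19} with no monochromatic K_4; hence R_6(4) > 19.

E[X] = 323/648 ≈ 0.498457; E[X] < 1, so R_6(4) > 19.


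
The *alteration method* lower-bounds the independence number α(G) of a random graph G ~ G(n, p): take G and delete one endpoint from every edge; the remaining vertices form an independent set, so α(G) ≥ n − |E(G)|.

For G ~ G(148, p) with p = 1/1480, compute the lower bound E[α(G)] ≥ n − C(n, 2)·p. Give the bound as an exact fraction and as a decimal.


E[|E(G)|] = C(148, 2)·p = 10878 · (1/1480) = 147/20.
E[α(G)] ≥ n − E[|E(G)|] = 148 − 147/20 = 2813/20.
Numerically: ≈ 140.6500.
(This is only a lower bound; the true E[α(G)] may be larger.)

E[α(G)] ≥ 2813/20 ≈ 140.6500.


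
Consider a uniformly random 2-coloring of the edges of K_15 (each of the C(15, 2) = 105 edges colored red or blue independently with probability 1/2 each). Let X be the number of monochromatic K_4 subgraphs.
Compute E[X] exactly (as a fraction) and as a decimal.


Let X = Σ_S X_S over the C(15, 4) = 1365 subsets S of size 4, where X_S = 1 if the K_4 on S is monochromatic.
For a fixed S, the K_4 on S has C(4, 2) = 6 edges. P[all 6 edges red] = (1/2)^6, and likewise for blue, so P[monochromatic] = 2·(1/2)^6 = 2^{1 − 6} = 1/32.
Summing: E[X] = C(15, 4) · 2^{1 − 6} = 1365 · 1/32 = 1365/32.
Numerically: E[X] ≈ 42.656250.

E[X] = C(15,4)·2^(1−C(4,2)) = 1365/32 ≈ 42.656250.


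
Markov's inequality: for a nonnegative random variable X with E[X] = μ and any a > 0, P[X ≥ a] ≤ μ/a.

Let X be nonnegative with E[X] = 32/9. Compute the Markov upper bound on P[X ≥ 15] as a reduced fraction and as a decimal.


μ = E[X] = 32/9, a = 15.
Markov: P[X ≥ 15] ≤ μ/a = (32/9)/15 = 32/135.
Numerically: ≈ 0.237037.
(Since a = 15 > μ = 3.555556, the bound 32/135 is < 1 and informative.)

P[X ≥ 15] ≤ 32/135 ≈ 0.237037.


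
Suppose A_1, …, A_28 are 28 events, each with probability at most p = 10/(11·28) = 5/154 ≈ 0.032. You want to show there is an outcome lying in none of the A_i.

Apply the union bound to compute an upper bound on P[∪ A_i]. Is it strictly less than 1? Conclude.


Union bound: P[∪_{i=1}^{28} A_i] ≤ Σ_i P[A_i] ≤ 28·p = 28·(5/154) = 10/11.
Numerically: 10/11 ≈ 0.909.
Is 10/11 < 1? YES.
Since P[∪ A_i] ≤ 10/11 < 1, the complement has P[∩ A_i^c] ≥ 1 − 10/11 = 1/11 > 0, so some outcome avoids every A_i.

28·p = 10/11 ≈ 0.909; existence CERTIFIED by the union bound.


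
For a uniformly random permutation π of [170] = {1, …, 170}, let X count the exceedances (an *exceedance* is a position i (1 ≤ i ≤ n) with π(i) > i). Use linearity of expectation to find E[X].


Write X = Σ_{i=1}^{170} X_i, where X_i = 1_{π(i) > i}.
For each fixed i, π(i) is uniform over {1, …, 170} (marginal of a uniform permutation), so P[π(i) > i] = (n − i)/n. Summing: Σ_{i=1}^{170} (n − i)/n = (0 + 1 + … + 169)/170 = 170(170 − 1)/(2·170) = (170 − 1)/2.
Hence E[X] = Σ_{i=1}^{170} (170 − i)/170 = 169/2 ≈ 84.50000.

E[X] = 169/2 = 84.50000.


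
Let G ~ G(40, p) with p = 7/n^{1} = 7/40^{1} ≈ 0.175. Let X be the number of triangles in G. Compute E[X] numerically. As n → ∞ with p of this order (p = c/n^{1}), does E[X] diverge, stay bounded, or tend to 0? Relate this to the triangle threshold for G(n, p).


Number of potential triangles: C(40, 3) = 9880.
Each occurs with probability p³ ≈ (0.175)³ ≈ 5.35937e-03.
By linearity: E[X] = C(40, 3)·p³ ≈ 9880 · 5.35937e-03 ≈ 52.951.
Here α = 1, so p = 7/n is exactly at the triangle threshold p ~ 1/n. Asymptotically E[X] → c³/6 = 7³/6 = 343/6 ≈ 57.167, a bounded constant. In this regime the triangle count is asymptotically Poisson(c³/6).

E[X] ≈ 52.951; in regime p = Θ(1/n^{1}) E[X] stays bounded (at the triangle threshold p ~ 1/n).


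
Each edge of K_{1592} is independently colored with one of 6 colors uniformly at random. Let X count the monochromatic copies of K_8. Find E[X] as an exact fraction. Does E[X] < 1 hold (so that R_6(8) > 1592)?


E[X] = C(1592, 8) · 6^{1 − 28} = 1005480414540892933435 · 6^{−27} = 1005480414540892933435/1023490369077469249536.
As a reduced fraction: E[X] = 1005480414540892933435/1023490369077469249536 ≈ 0.98240.
Is E[X] < 1? YES.
Since E[X] < 1, there exists a 6-coloring of K_{1592} with no monochromatic K_8; hence R_6(8) > 1592.

E[X] = 1005480414540892933435/1023490369077469249536 ≈ 0.98240; E[X] < 1, so R_6(8) > 1592.


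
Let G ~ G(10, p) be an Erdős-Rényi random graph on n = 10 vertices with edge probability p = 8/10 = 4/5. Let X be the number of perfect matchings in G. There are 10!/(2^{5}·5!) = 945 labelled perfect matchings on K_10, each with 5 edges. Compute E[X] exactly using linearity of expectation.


K_10 has 10!/(2^{5}·5!) = 945 labelled perfect matchings.
For each such perfect matching H, let X_H = 1 if all 5 edges of H are present in G. Then P[X_H = 1] = p^{5} = (4/5)^{5} = 1024/3125.
By linearity of expectation: E[X] = Σ_H E[X_H] = 945 · p^{5} = 945 · 1024/3125 = 193536/625.
Numerically: E[X] ≈ 309.658.

E[X] = 945 · (4/5)^{5} = 193536/625 ≈ 309.658.


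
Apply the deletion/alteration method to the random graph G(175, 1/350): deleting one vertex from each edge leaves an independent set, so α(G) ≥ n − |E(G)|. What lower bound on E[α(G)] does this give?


E[|E(G)|] = C(175, 2)·p = 15225 · (1/350) = 87/2.
E[α(G)] ≥ n − E[|E(G)|] = 175 − 87/2 = 263/2.
Numerically: ≈ 131.500000.
(This is only a lower bound; the true E[α(G)] may be larger.)

E[α(G)] ≥ 263/2 ≈ 131.500000.


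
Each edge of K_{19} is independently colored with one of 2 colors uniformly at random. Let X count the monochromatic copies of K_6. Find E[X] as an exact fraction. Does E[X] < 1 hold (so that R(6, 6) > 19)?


E[X] = C(19, 6) · 2^{1 − 15} = 27132 · 2^{−14} = 27132/16384.
As a reduced fraction: E[X] = 6783/4096 ≈ 1.65601.
Is E[X] < 1? NO.
Since E[X] ≥ 1, the first-moment bound is inconclusive at n = 19; it does NOT by itself certify R(6, 6) > 19.

E[X] = 6783/4096 ≈ 1.65601; E[X] ≥ 1; first-moment method inconclusive here.


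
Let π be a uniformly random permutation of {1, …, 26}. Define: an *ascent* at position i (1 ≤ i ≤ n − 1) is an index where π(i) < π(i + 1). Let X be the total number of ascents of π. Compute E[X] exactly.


Write X = Σ X_I over i = 1, …, 25, with X_I the indicator of one ascent.
There are 25 indicators.
For each fixed i, the pair (π(i), π(i+1)) is a uniformly random ordered pair of distinct values from {1, …, 26}; by symmetry P[π(i) < π(i+1)] = 1/2.
By linearity: E[X] = 25 · (1/2) = (26 − 1) · (1/2) = 25/2 ≈ 12.5000.

E[X] = 25/2 = 12.5000.


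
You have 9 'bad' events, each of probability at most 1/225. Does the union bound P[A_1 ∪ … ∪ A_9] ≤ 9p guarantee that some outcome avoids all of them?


Union bound: P[∪_{i=1}^{9} A_i] ≤ Σ_i P[A_i] ≤ 9·p = 9·(1/225) = 1/25.
Numerically: 1/25 ≈ 0.040000.
Is 1/25 < 1? YES.
Since P[∪ A_i] ≤ 1/25 < 1, the complement has P[∩ A_i^c] ≥ 1 − 1/25 = 24/25 > 0, so some outcome avoids every A_i.

9·p = 1/25 ≈ 0.040000; existence CERTIFIED by the union bound.


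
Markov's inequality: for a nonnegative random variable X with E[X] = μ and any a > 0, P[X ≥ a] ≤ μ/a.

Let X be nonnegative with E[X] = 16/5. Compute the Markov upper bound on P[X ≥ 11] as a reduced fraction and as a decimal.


μ = E[X] = 16/5, a = 11.
Markov: P[X ≥ 11] ≤ μ/a = (16/5)/11 = 16/55.
Numerically: ≈ 0.29091.
(Since a = 11 > μ = 3.20000, the bound 16/55 is < 1 and informative.)

P[X ≥ 11] ≤ 16/55 ≈ 0.29091.


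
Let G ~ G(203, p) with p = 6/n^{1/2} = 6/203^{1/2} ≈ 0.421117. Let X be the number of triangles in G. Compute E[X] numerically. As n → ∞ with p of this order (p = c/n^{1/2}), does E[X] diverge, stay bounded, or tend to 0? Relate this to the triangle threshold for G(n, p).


Number of potential triangles: C(203, 3) = 1373701.
Each occurs with probability p³ ≈ (0.421117)³ ≈ 7.46809260e-02.
By linearity: E[X] = C(203, 3)·p³ ≈ 1373701 · 7.46809260e-02 ≈ 102589.262721.
Since α = 1/2 < 1, p = c/n^{1/2} ≫ 1/n is above the triangle threshold p ~ 1/n. Asymptotically E[X] ~ (c³/6)·n^{3(1−α)} = (6³/6)·n^{1.5} → ∞; triangles are abundant w.h.p.

E[X] ≈ 102589.262721; in regime p = Θ(1/n^{1/2}) E[X] diverges (above the triangle threshold p ~ 1/n).


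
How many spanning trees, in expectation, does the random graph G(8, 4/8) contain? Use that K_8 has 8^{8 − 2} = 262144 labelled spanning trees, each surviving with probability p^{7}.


K_8 has 8^{8 − 2} = 262144 labelled spanning trees.
For each such spanning tree H, let X_H = 1 if all 7 edges of H are present in G. Then P[X_H = 1] = p^{7} = (1/2)^{7} = 1/128.
Summing the indicators: E[X] = Σ_H E[X_H] = 262144 · p^{7} = 262144 · 1/128 = 2048.
Numerically: E[X] ≈ 2048.

E[X] = 262144 · (1/2)^{7} = 2048 ≈ 2048.


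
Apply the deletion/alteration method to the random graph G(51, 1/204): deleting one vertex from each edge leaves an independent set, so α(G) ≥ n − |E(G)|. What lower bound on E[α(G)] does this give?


E[|E(G)|] = C(51, 2)·p = 1275 · (1/204) = 25/4.
E[α(G)] ≥ n − E[|E(G)|] = 51 − 25/4 = 179/4.
Numerically: ≈ 44.750.
(This is only a lower bound; the true E[α(G)] may be larger.)

E[α(G)] ≥ 179/4 ≈ 44.750.


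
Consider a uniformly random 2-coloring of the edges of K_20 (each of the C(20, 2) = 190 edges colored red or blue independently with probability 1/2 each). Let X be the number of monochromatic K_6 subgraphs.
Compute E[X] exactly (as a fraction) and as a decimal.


Let X = Σ_S X_S over the C(20, 6) = 38760 subsets S of size 6, where X_S = 1 if the K_6 on S is monochromatic.
For a fixed S, the K_6 on S has C(6, 2) = 15 edges. P[all 15 edges red] = (1/2)^15, and likewise for blue, so P[monochromatic] = 2·(1/2)^15 = 2^{1 − 15} = 1/16384.
Summing: E[X] = C(20, 6) · 2^{1 − 15} = 38760 · 1/16384 = 4845/2048.
Numerically: E[X] ≈ 2.366.

E[X] = C(20,6)·2^(1−C(6,2)) = 4845/2048 ≈ 2.366.


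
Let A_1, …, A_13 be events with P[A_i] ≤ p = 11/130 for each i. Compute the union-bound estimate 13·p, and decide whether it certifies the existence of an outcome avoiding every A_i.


Union bound: P[∪_{i=1}^{13} A_i] ≤ Σ_i P[A_i] ≤ 13·p = 13·(11/130) = 11/10.
Numerically: 11/10 ≈ 1.100.
Is 11/10 < 1? NO.
Since the bound 11/10 is ≥ 1, the union bound is uninformative here; it does NOT by itself certify existence.

13·p = 11/10 ≈ 1.100; existence NOT certified by the union bound.


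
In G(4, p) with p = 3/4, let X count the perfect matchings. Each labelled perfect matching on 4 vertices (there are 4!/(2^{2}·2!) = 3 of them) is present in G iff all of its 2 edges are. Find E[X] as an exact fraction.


K_4 has 4!/(2^{2}·2!) = 3 labelled perfect matchings.
For each such perfect matching H, let X_H = 1 if all 2 edges of H are present in G. Then P[X_H = 1] = p^{2} = (3/4)^{2} = 9/16.
By linearity: E[X] = Σ_H E[X_H] = 3 · p^{2} = 3 · 9/16 = 27/16.
Numerically: E[X] ≈ 1.6875.

E[X] = 3 · (3/4)^{2} = 27/16 ≈ 1.6875.


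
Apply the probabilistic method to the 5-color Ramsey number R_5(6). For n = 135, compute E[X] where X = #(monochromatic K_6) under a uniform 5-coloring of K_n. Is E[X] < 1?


E[X] = C(135, 6) · 5^{1 − 15} = 7511839335 · 5^{−14} = 7511839335/6103515625.
As a reduced fraction: E[X] = 1502367867/1220703125 ≈ 1.230740.
Is E[X] < 1? NO.
Since E[X] ≥ 1, the first-moment bound is inconclusive at n = 135; it does NOT by itself certify R_5(6) > 135.

E[X] = 1502367867/1220703125 ≈ 1.230740; E[X] ≥ 1; first-moment method inconclusive here.


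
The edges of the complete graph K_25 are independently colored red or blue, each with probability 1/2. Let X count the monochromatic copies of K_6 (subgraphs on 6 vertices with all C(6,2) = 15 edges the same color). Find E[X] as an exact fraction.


Let X = Σ_S X_S over the C(25, 6) = 177100 subsets S of size 6, where X_S = 1 if the K_6 on S is monochromatic.
For a fixed S, the K_6 on S has C(6, 2) = 15 edges. P[all 15 edges red] = (1/2)^15, and likewise for blue, so P[monochromatic] = 2·(1/2)^15 = 2^{1 − 15} = 1/16384.
By linearity of expectation: E[X] = C(25, 6) · 2^{1 − 15} = 177100 · 1/16384 = 44275/4096.
Numerically: E[X] ≈ 10.8093.

E[X] = C(25,6)·2^(1−C(6,2)) = 44275/4096 ≈ 10.8093.


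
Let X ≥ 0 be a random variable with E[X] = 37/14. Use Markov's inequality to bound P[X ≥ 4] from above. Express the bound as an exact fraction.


μ = E[X] = 37/14, a = 4.
Markov: P[X ≥ 4] ≤ μ/a = (37/14)/4 = 37/56.
Numerically: ≈ 0.66071.
(Since a = 4 > μ = 2.64286, the bound 37/56 is < 1 and informative.)

P[X ≥ 4] ≤ 37/56 ≈ 0.66071.


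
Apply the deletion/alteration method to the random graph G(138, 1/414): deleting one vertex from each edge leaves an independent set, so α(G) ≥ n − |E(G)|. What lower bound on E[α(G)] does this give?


E[|E(G)|] = C(138, 2)·p = 9453 · (1/414) = 137/6.
E[α(G)] ≥ n − E[|E(G)|] = 138 − 137/6 = 691/6.
Numerically: ≈ 115.166667.
(This is only a lower bound; the true E[α(G)] may be larger.)

E[α(G)] ≥ 691/6 ≈ 115.166667.


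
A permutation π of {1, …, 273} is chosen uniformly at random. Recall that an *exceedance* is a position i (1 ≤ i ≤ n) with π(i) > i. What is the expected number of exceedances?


Write X = Σ_{i=1}^{273} X_i, where X_i = 1_{π(i) > i}.
For each fixed i, π(i) is uniform over {1, …, 273} (marginal of a uniform permutation), so P[π(i) > i] = (n − i)/n. Summing: Σ_{i=1}^{273} (n − i)/n = (0 + 1 + … + 272)/273 = 273(273 − 1)/(2·273) = (273 − 1)/2.
Hence E[X] = Σ_{i=1}^{273} (273 − i)/273 = 136 ≈ 136.000.

E[X] = 136 = 136.000.


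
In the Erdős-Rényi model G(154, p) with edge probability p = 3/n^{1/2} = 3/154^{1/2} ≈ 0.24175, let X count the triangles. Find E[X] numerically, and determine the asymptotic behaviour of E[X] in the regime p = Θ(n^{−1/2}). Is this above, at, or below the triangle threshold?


Number of potential triangles: C(154, 3) = 596904.
Each occurs with probability p³ ≈ (0.24175)³ ≈ 1.4128065e-02.
By linearity: E[X] = C(154, 3)·p³ ≈ 596904 · 1.4128065e-02 ≈ 8433.09848.
Since α = 1/2 < 1, p = c/n^{1/2} ≫ 1/n is above the triangle threshold p ~ 1/n. Asymptotically E[X] ~ (c³/6)·n^{3(1−α)} = (3³/6)·n^{1.5} → ∞; triangles are abundant w.h.p.

E[X] ≈ 8433.09848; in regime p = Θ(1/n^{1/2}) E[X] diverges (above the triangle threshold p ~ 1/n).
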